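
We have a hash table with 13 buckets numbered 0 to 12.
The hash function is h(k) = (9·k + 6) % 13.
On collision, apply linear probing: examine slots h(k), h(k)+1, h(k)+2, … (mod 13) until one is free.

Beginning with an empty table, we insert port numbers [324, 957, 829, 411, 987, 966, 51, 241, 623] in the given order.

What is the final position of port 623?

Insert 324: h=10, slot 10 empty → index 10.
Insert 957: h=0, slot 0 empty → index 0.
Insert 829: h=5, slot 5 empty → index 5.
Insert 411: h=0, slot 0 occupied → index 1.
Insert 987: h=10, slot 10 occupied → index 11.
Insert 966: h=3, slot 3 empty → index 3.
Insert 51: h=10, slots 10,11 occupied → index 12.
Insert 241: h=4, slot 4 empty → index 4.
Insert 623: h=10, slots 10,11,12,0,1 occupied → index 2.
Table: [957, 411, 623, 966, 241, 829, ., ., ., ., 324, 987, 51]

2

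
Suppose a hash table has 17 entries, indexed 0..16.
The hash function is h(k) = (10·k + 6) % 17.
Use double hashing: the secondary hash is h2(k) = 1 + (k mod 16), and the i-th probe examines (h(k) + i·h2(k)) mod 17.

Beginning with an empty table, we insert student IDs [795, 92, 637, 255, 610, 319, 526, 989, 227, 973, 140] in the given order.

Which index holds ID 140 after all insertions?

Insert 795: h=0, slot 0 empty → index 0.
Insert 92: h=8, slot 8 empty → index 8.
Insert 637: h=1, slot 1 empty → index 1.
Insert 255: h=6, slot 6 empty → index 6.
Insert 610: h=3, slot 3 empty → index 3.
Insert 319: h=0, h2=16, slot 0 occupied → index 16.
Insert 526: h=13, slot 13 empty → index 13.
Insert 989: h=2, slot 2 empty → index 2.
Insert 227: h=15, slot 15 empty → index 15.
Insert 973: h=12, slot 12 empty → index 12.
Insert 140: h=12, h2=13, slots 12,8 occupied → index 4.
Table: [795, 637, 989, 610, 140, -, 255, -, 92, -, -, -, 973, 526, -, 227, 319]

4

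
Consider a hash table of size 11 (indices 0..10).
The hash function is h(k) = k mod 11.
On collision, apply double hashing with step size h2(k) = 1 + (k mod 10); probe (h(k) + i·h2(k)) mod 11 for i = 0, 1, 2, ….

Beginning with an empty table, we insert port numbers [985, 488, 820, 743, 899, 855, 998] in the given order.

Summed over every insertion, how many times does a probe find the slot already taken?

6

985: h=6 -> slot 6
488: h=4 -> slot 4
820: h=6, h2=1, probe 6,7 -> slot 7
743: h=6, h2=4, probe 6,10 -> slot 10
899: h=8 -> slot 8
855: h=8, h2=6, probe 8,3 -> slot 3
998: h=8, h2=9, probe 8,6,4,2 -> slot 2
Table: [—, —, 998, 855, 488, —, 985, 820, 899, —, 743]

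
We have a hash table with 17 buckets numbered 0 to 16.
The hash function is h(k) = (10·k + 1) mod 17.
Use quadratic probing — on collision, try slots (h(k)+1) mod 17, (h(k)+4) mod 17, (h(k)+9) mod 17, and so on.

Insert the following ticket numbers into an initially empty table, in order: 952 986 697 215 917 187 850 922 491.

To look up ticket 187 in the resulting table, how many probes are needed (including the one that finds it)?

952 hashes to 1; slot 1 is free => place at 1.
986 hashes to 1; 1 taken => place at 2.
697 hashes to 1; 1,2 taken => place at 5.
215 hashes to 9; slot 9 is free => place at 9.
917 hashes to 8; slot 8 is free => place at 8.
187 hashes to 1; 1,2,5 taken => place at 10.
850 hashes to 1; 1,2,5,10 taken => place at 0.
922 hashes to 7; slot 7 is free => place at 7.
491 hashes to 15; slot 15 is free => place at 15.
Table: [850, 952, 986, ∅, ∅, 697, ∅, 922, 917, 215, 187, ∅, ∅, ∅, ∅, 491, ∅]
Lookup 187: h=1, probe 1,2,5,10 → found at 10.

4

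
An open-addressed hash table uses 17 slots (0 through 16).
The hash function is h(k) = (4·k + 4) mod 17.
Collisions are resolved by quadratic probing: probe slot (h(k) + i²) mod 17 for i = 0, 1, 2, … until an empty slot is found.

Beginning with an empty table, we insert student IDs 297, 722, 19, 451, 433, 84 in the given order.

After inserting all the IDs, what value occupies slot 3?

722

297 hashes to 2; slot 2 is free -> place at 2.
722 hashes to 2; 2 taken -> place at 3.
19 hashes to 12; slot 12 is free -> place at 12.
451 hashes to 6; slot 6 is free -> place at 6.
433 hashes to 2; 2,3,6 taken -> place at 11.
84 hashes to 0; slot 0 is free -> place at 0.
Table: [84, —, 297, 722, —, —, 451, —, —, —, —, 433, 19, —, —, —, —]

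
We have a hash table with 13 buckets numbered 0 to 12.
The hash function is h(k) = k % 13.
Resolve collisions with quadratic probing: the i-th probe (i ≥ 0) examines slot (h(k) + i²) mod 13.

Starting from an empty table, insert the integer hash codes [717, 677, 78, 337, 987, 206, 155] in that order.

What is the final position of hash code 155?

8

Insert 717: h=2, slot 2 empty => index 2.
Insert 677: h=1, slot 1 empty => index 1.
Insert 78: h=0, slot 0 empty => index 0.
Insert 337: h=12, slot 12 empty => index 12.
Insert 987: h=12, slots 12,0 occupied => index 3.
Insert 206: h=11, slot 11 empty => index 11.
Insert 155: h=12, slots 12,0,3 occupied => index 8.
Table: [78, 677, 717, 987, -, -, -, -, 155, -, -, 206, 337]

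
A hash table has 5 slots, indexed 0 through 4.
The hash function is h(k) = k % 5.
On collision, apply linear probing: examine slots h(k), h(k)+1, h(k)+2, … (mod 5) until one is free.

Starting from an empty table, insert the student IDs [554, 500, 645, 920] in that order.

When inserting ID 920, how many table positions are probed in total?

3

Insert 554: h=4, slot 4 empty => index 4.
Insert 500: h=0, slot 0 empty => index 0.
Insert 645: h=0, slot 0 occupied => index 1.
Insert 920: h=0, slots 0,1 occupied => index 2.
Table: [500, 645, 920, _, 554]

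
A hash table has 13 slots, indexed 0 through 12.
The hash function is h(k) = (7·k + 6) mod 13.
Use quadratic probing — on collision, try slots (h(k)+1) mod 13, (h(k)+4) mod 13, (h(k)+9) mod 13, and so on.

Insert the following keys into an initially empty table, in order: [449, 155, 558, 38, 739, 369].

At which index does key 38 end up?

8

449 hashes to 3; slot 3 is free -> place at 3.
155 hashes to 12; slot 12 is free -> place at 12.
558 hashes to 12; 12 taken -> place at 0.
38 hashes to 12; 12,0,3 taken -> place at 8.
739 hashes to 5; slot 5 is free -> place at 5.
369 hashes to 2; slot 2 is free -> place at 2.
Table: [558, _, 369, 449, _, 739, _, _, 38, _, _, _, 155]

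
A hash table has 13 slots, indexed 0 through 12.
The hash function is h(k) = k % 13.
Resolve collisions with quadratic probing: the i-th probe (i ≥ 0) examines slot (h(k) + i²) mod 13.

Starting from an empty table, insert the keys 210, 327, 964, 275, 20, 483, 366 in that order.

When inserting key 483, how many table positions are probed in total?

5

210: h=2 → slot 2
327: h=2, probe 2,3 → slot 3
964: h=2, probe 2,3,6 → slot 6
275: h=2, probe 2,3,6,11 → slot 11
20: h=7 → slot 7
483: h=2, probe 2,3,6,11,5 → slot 5
366: h=2, probe 2,3,6,11,5,1 → slot 1
Table: [., 366, 210, 327, ., 483, 964, 20, ., ., ., 275, .]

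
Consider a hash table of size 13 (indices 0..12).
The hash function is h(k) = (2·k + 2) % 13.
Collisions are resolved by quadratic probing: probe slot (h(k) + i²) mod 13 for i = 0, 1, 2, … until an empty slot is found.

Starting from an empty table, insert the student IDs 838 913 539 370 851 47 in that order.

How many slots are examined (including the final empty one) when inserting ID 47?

Insert 838: h=1, slot 1 empty => index 1.
Insert 913: h=8, slot 8 empty => index 8.
Insert 539: h=1, slot 1 occupied => index 2.
Insert 370: h=1, slots 1,2 occupied => index 5.
Insert 851: h=1, slots 1,2,5 occupied => index 10.
Insert 47: h=5, slot 5 occupied => index 6.
Table: [∅, 838, 539, ∅, ∅, 370, 47, ∅, 913, ∅, 851, ∅, ∅]

2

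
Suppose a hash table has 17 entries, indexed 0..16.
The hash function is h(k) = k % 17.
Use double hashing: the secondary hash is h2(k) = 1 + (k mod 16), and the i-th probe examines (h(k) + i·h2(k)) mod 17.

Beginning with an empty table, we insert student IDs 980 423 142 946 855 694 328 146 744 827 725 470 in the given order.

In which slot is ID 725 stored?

Insert 980: h=11, slot 11 empty -> index 11.
Insert 423: h=15, slot 15 empty -> index 15.
Insert 142: h=6, slot 6 empty -> index 6.
Insert 946: h=11, h2=3, slot 11 occupied -> index 14.
Insert 855: h=5, slot 5 empty -> index 5.
Insert 694: h=14, h2=7, slot 14 occupied -> index 4.
Insert 328: h=5, h2=9, slots 5,14,6,15 occupied -> index 7.
Insert 146: h=10, slot 10 empty -> index 10.
Insert 744: h=13, slot 13 empty -> index 13.
Insert 827: h=11, h2=12, slots 11,6 occupied -> index 1.
Insert 725: h=11, h2=6, slot 11 occupied -> index 0.
Insert 470: h=11, h2=7, slots 11,1 occupied -> index 8.
Table: [725, 827, ., ., 694, 855, 142, 328, 470, ., 146, 980, ., 744, 946, 423, .]

0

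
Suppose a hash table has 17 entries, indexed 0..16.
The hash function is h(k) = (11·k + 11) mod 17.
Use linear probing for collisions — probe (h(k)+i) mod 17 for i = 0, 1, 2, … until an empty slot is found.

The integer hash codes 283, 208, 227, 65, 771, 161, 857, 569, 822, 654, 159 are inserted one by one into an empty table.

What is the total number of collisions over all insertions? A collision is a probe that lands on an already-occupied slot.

14

283: h=13 => slot 13
208: h=4 => slot 4
227: h=9 => slot 9
65: h=12 => slot 12
771: h=9, probe 9,10 => slot 10
161: h=14 => slot 14
857: h=3 => slot 3
569: h=14, probe 14,15 => slot 15
822: h=9, probe 9,10,11 => slot 11
654: h=14, probe 14,15,16 => slot 16
159: h=9, probe 9,10,11,12,13,14,15,16,0 => slot 0
Table: [159, —, —, 857, 208, —, —, —, —, 227, 771, 822, 65, 283, 161, 569, 654]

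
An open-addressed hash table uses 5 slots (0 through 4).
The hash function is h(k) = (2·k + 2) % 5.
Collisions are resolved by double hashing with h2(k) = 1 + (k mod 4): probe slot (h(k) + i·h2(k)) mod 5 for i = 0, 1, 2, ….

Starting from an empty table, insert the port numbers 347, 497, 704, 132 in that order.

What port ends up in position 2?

347: h=1 => slot 1
497: h=1, h2=2, probe 1,3 => slot 3
704: h=0 => slot 0
132: h=1, h2=1, probe 1,2 => slot 2
Table: [704, 347, 132, 497, _]

132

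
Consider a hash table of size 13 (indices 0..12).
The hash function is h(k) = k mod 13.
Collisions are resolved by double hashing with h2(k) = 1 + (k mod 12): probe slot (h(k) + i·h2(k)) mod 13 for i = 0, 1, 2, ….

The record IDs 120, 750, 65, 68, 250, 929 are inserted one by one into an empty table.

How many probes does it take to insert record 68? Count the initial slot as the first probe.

Insert 120: h=3, slot 3 empty → index 3.
Insert 750: h=9, slot 9 empty → index 9.
Insert 65: h=0, slot 0 empty → index 0.
Insert 68: h=3, h2=9, slot 3 occupied → index 12.
Insert 250: h=3, h2=11, slot 3 occupied → index 1.
Insert 929: h=6, slot 6 empty → index 6.
Table: [65, 250, ∅, 120, ∅, ∅, 929, ∅, ∅, 750, ∅, ∅, 68]

2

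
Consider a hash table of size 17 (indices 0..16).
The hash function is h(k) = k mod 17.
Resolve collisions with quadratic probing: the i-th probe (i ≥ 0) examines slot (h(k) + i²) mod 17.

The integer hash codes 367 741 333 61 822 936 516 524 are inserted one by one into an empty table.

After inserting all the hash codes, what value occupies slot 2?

61

Insert 367: h=10, slot 10 empty -> index 10.
Insert 741: h=10, slot 10 occupied -> index 11.
Insert 333: h=10, slots 10,11 occupied -> index 14.
Insert 61: h=10, slots 10,11,14 occupied -> index 2.
Insert 822: h=6, slot 6 empty -> index 6.
Insert 936: h=1, slot 1 empty -> index 1.
Insert 516: h=6, slot 6 occupied -> index 7.
Insert 524: h=14, slot 14 occupied -> index 15.
Table: [., 936, 61, ., ., ., 822, 516, ., ., 367, 741, ., ., 333, 524, .]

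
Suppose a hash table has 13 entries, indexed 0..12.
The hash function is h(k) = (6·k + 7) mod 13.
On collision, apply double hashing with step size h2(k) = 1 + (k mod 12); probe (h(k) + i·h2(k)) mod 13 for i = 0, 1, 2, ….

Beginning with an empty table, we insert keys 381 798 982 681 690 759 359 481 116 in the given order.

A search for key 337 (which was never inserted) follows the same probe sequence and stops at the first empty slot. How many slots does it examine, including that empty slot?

5

381 hashes to 5; slot 5 is free -> place at 5.
798 hashes to 11; slot 11 is free -> place at 11.
982 hashes to 10; slot 10 is free -> place at 10.
681 hashes to 11, h2=10; 11 taken -> place at 8.
690 hashes to 0; slot 0 is free -> place at 0.
759 hashes to 11, h2=4; 11 taken -> place at 2.
359 hashes to 3; slot 3 is free -> place at 3.
481 hashes to 7; slot 7 is free -> place at 7.
116 hashes to 1; slot 1 is free -> place at 1.
Table: [690, 116, 759, 359, ∅, 381, ∅, 481, 681, ∅, 982, 798, ∅]
Lookup 337: h=1, h2=2, probe 1,3,5,7,9 → slot 9 empty, not found.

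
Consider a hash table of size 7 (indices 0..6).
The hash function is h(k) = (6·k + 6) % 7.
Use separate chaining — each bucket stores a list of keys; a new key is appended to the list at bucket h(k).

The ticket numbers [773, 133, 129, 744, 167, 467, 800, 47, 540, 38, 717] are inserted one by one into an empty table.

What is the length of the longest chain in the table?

4

773 -> bucket 3
133 -> bucket 6
129 -> bucket 3 (collision)
744 -> bucket 4
167 -> bucket 0
467 -> bucket 1
800 -> bucket 4 (collision)
47 -> bucket 1 (collision)
540 -> bucket 5
38 -> bucket 3 (collision)
717 -> bucket 3 (collision)
Final buckets:
0: 167
1: 467 -> 47
2: —
3: 773 -> 129 -> 38 -> 717
4: 744 -> 800
5: 540
6: 133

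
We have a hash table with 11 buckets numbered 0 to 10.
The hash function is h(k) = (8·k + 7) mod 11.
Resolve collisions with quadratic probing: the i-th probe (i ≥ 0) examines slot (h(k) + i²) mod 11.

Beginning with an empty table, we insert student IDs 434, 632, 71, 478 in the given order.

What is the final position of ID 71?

Insert 434: h=3, slot 3 empty → index 3.
Insert 632: h=3, slot 3 occupied → index 4.
Insert 71: h=3, slots 3,4 occupied → index 7.
Insert 478: h=3, slots 3,4,7 occupied → index 1.
Table: [., 478, ., 434, 632, ., ., 71, ., ., .]

7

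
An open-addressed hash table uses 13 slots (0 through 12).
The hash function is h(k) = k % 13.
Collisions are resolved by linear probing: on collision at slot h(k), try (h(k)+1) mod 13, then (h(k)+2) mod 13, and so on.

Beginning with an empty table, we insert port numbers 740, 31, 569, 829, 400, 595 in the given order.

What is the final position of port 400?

740: h=12 -> slot 12
31: h=5 -> slot 5
569: h=10 -> slot 10
829: h=10, probe 10,11 -> slot 11
400: h=10, probe 10,11,12,0 -> slot 0
595: h=10, probe 10,11,12,0,1 -> slot 1
Table: [400, 595, ., ., ., 31, ., ., ., ., 569, 829, 740]

0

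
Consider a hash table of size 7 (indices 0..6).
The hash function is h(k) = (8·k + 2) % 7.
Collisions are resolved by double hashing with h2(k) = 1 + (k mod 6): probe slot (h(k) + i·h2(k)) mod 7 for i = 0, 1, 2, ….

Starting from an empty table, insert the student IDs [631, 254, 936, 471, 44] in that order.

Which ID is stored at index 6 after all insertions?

631: h=3 => slot 3
254: h=4 => slot 4
936: h=0 => slot 0
471: h=4, h2=4, probe 4,1 => slot 1
44: h=4, h2=3, probe 4,0,3,6 => slot 6
Table: [936, 471, —, 631, 254, —, 44]

44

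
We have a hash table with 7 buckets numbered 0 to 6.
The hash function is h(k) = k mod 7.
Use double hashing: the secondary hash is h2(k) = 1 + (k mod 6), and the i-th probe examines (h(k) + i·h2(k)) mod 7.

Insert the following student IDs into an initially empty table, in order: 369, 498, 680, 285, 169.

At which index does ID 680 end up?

369 hashes to 5; slot 5 is free -> place at 5.
498 hashes to 1; slot 1 is free -> place at 1.
680 hashes to 1, h2=3; 1 taken -> place at 4.
285 hashes to 5, h2=4; 5 taken -> place at 2.
169 hashes to 1, h2=2; 1 taken -> place at 3.
Table: [—, 498, 285, 169, 680, 369, —]

4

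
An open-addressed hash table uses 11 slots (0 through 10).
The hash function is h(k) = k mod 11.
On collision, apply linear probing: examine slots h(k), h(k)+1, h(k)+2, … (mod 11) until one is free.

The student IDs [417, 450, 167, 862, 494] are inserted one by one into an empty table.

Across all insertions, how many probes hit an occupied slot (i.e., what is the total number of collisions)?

3

417 hashes to 10; slot 10 is free → place at 10.
450 hashes to 10; 10 taken → place at 0.
167 hashes to 2; slot 2 is free → place at 2.
862 hashes to 4; slot 4 is free → place at 4.
494 hashes to 10; 10,0 taken → place at 1.
Table: [450, 494, 167, —, 862, —, —, —, —, —, 417]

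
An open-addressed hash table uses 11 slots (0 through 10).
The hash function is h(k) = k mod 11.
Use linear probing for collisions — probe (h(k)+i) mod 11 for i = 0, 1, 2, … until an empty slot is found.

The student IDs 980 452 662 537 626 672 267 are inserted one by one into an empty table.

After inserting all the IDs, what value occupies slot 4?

Insert 980: h=1, slot 1 empty -> index 1.
Insert 452: h=1, slot 1 occupied -> index 2.
Insert 662: h=2, slot 2 occupied -> index 3.
Insert 537: h=9, slot 9 empty -> index 9.
Insert 626: h=10, slot 10 empty -> index 10.
Insert 672: h=1, slots 1,2,3 occupied -> index 4.
Insert 267: h=3, slots 3,4 occupied -> index 5.
Table: [., 980, 452, 662, 672, 267, ., ., ., 537, 626]

672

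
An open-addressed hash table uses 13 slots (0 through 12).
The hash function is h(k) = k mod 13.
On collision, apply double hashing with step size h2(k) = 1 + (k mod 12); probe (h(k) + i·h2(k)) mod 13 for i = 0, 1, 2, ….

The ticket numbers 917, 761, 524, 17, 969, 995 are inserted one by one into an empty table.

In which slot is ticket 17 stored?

10

917: h=7 => slot 7
761: h=7, h2=6, probe 7,0 => slot 0
524: h=4 => slot 4
17: h=4, h2=6, probe 4,10 => slot 10
969: h=7, h2=10, probe 7,4,1 => slot 1
995: h=7, h2=12, probe 7,6 => slot 6
Table: [761, 969, —, —, 524, —, 995, 917, —, —, 17, —, —]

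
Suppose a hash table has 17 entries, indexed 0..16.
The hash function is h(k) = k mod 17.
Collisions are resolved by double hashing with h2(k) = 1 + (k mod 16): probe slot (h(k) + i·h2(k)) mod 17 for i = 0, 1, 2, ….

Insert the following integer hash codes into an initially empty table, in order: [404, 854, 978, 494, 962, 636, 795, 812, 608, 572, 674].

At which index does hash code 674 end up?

404: h=13 => slot 13
854: h=4 => slot 4
978: h=9 => slot 9
494: h=1 => slot 1
962: h=10 => slot 10
636: h=7 => slot 7
795: h=13, h2=12, probe 13,8 => slot 8
812: h=13, h2=13, probe 13,9,5 => slot 5
608: h=13, h2=1, probe 13,14 => slot 14
572: h=11 => slot 11
674: h=11, h2=3, probe 11,14,0 => slot 0
Table: [674, 494, ∅, ∅, 854, 812, ∅, 636, 795, 978, 962, 572, ∅, 404, 608, ∅, ∅]

0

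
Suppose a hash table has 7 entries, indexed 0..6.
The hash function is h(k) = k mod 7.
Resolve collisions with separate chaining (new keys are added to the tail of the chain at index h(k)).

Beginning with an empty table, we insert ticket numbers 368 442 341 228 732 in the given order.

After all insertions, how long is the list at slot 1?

Insert 368: h=4, bucket 4 empty -> new chain.
Insert 442: h=1, bucket 1 empty -> new chain.
Insert 341: h=5, bucket 5 empty -> new chain.
Insert 228: h=4, bucket 4 nonempty -> append to chain.
Insert 732: h=4, bucket 4 nonempty -> append to chain.
Final buckets:
0: —
1: 442
2: —
3: —
4: 368 -> 228 -> 732
5: 341
6: —

1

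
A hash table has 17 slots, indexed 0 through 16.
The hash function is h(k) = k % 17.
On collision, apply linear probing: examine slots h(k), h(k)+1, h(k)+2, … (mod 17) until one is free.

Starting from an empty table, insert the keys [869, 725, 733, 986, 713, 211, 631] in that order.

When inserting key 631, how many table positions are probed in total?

3

Insert 869: h=2, slot 2 empty => index 2.
Insert 725: h=11, slot 11 empty => index 11.
Insert 733: h=2, slot 2 occupied => index 3.
Insert 986: h=0, slot 0 empty => index 0.
Insert 713: h=16, slot 16 empty => index 16.
Insert 211: h=7, slot 7 empty => index 7.
Insert 631: h=2, slots 2,3 occupied => index 4.
Table: [986, -, 869, 733, 631, -, -, 211, -, -, -, 725, -, -, -, -, 713]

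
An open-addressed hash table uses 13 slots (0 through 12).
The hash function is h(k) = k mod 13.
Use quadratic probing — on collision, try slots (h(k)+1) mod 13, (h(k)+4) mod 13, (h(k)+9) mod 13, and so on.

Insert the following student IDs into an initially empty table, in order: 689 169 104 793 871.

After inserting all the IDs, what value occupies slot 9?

793

Insert 689: h=0, slot 0 empty => index 0.
Insert 169: h=0, slot 0 occupied => index 1.
Insert 104: h=0, slots 0,1 occupied => index 4.
Insert 793: h=0, slots 0,1,4 occupied => index 9.
Insert 871: h=0, slots 0,1,4,9 occupied => index 3.
Table: [689, 169, ., 871, 104, ., ., ., ., 793, ., ., .]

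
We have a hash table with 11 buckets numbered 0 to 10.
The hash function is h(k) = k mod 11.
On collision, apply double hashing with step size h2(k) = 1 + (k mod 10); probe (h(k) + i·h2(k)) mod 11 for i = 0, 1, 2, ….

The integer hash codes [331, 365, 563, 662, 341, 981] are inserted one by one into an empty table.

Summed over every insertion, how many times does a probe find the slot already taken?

331: h=1 => slot 1
365: h=2 => slot 2
563: h=2, h2=4, probe 2,6 => slot 6
662: h=2, h2=3, probe 2,5 => slot 5
341: h=0 => slot 0
981: h=2, h2=2, probe 2,4 => slot 4
Table: [341, 331, 365, —, 981, 662, 563, —, —, —, —]

3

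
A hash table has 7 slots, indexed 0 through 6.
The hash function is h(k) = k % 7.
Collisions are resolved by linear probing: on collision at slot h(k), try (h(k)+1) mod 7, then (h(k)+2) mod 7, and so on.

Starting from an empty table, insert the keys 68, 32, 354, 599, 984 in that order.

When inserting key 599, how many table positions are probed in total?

4

68 hashes to 5; slot 5 is free → place at 5.
32 hashes to 4; slot 4 is free → place at 4.
354 hashes to 4; 4,5 taken → place at 6.
599 hashes to 4; 4,5,6 taken → place at 0.
984 hashes to 4; 4,5,6,0 taken → place at 1.
Table: [599, 984, —, —, 32, 68, 354]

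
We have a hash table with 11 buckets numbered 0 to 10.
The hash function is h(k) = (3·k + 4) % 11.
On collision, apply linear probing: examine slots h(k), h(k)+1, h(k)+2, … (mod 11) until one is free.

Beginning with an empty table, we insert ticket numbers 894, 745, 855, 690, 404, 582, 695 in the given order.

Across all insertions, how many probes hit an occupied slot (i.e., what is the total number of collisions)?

894: h=2 -> slot 2
745: h=6 -> slot 6
855: h=6, probe 6,7 -> slot 7
690: h=6, probe 6,7,8 -> slot 8
404: h=6, probe 6,7,8,9 -> slot 9
582: h=1 -> slot 1
695: h=10 -> slot 10
Table: [∅, 582, 894, ∅, ∅, ∅, 745, 855, 690, 404, 695]

6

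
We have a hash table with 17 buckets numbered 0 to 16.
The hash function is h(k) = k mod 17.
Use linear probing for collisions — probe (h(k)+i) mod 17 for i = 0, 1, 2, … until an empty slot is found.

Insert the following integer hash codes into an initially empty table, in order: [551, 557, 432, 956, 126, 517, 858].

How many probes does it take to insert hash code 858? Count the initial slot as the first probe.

4

551 hashes to 7; slot 7 is free → place at 7.
557 hashes to 13; slot 13 is free → place at 13.
432 hashes to 7; 7 taken → place at 8.
956 hashes to 4; slot 4 is free → place at 4.
126 hashes to 7; 7,8 taken → place at 9.
517 hashes to 7; 7,8,9 taken → place at 10.
858 hashes to 8; 8,9,10 taken → place at 11.
Table: [_, _, _, _, 956, _, _, 551, 432, 126, 517, 858, _, 557, _, _, _]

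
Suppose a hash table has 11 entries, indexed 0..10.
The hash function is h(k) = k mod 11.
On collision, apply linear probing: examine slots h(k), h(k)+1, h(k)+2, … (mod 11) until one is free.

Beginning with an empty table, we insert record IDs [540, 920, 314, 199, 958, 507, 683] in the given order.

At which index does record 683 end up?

540: h=1 → slot 1
920: h=7 → slot 7
314: h=6 → slot 6
199: h=1, probe 1,2 → slot 2
958: h=1, probe 1,2,3 → slot 3
507: h=1, probe 1,2,3,4 → slot 4
683: h=1, probe 1,2,3,4,5 → slot 5
Table: [∅, 540, 199, 958, 507, 683, 314, 920, ∅, ∅, ∅]

5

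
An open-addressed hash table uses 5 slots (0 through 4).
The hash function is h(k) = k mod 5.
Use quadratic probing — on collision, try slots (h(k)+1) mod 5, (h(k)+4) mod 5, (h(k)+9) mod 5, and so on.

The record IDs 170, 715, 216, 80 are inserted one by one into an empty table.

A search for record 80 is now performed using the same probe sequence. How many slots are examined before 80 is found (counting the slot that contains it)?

170 hashes to 0; slot 0 is free -> place at 0.
715 hashes to 0; 0 taken -> place at 1.
216 hashes to 1; 1 taken -> place at 2.
80 hashes to 0; 0,1 taken -> place at 4.
Table: [170, 715, 216, -, 80]
Lookup 80: h=0, probe 0,1,4 → found at 4.

3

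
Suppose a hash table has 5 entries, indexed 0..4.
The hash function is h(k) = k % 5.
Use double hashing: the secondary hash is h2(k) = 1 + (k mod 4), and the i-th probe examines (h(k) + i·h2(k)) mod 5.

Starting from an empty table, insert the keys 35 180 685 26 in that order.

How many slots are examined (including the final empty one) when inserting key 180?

2

35: h=0 => slot 0
180: h=0, h2=1, probe 0,1 => slot 1
685: h=0, h2=2, probe 0,2 => slot 2
26: h=1, h2=3, probe 1,4 => slot 4
Table: [35, 180, 685, ., 26]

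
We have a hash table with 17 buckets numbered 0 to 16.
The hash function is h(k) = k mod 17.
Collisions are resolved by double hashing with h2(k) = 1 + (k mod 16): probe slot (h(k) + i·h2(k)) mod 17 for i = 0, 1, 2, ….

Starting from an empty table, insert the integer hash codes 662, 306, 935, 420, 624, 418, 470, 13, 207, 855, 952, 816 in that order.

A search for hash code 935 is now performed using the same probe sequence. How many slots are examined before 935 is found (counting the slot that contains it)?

2

662 hashes to 16; slot 16 is free -> place at 16.
306 hashes to 0; slot 0 is free -> place at 0.
935 hashes to 0, h2=8; 0 taken -> place at 8.
420 hashes to 12; slot 12 is free -> place at 12.
624 hashes to 12, h2=1; 12 taken -> place at 13.
418 hashes to 10; slot 10 is free -> place at 10.
470 hashes to 11; slot 11 is free -> place at 11.
13 hashes to 13, h2=14; 13,10 taken -> place at 7.
207 hashes to 3; slot 3 is free -> place at 3.
855 hashes to 5; slot 5 is free -> place at 5.
952 hashes to 0, h2=9; 0 taken -> place at 9.
816 hashes to 0, h2=1; 0 taken -> place at 1.
Table: [306, 816, ., 207, ., 855, ., 13, 935, 952, 418, 470, 420, 624, ., ., 662]
Lookup 935: h=0, h2=8, probe 0,8 → found at 8.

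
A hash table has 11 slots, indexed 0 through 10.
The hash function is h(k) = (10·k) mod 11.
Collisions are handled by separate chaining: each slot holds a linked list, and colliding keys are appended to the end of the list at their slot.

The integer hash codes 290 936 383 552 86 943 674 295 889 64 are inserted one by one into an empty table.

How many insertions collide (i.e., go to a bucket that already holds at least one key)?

4

290 → bucket 7
936 → bucket 10
383 → bucket 2
552 → bucket 9
86 → bucket 2 (collision)
943 → bucket 3
674 → bucket 8
295 → bucket 2 (collision)
889 → bucket 2 (collision)
64 → bucket 2 (collision)
Final buckets:
0: ∅
1: ∅
2: 383 -> 86 -> 295 -> 889 -> 64
3: 943
4: ∅
5: ∅
6: ∅
7: 290
8: 674
9: 552
10: 936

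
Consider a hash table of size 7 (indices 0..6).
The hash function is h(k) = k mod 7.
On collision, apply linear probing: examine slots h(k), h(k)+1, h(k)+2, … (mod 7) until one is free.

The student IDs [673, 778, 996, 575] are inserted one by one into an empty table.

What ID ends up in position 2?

778

673: h=1 -> slot 1
778: h=1, probe 1,2 -> slot 2
996: h=2, probe 2,3 -> slot 3
575: h=1, probe 1,2,3,4 -> slot 4
Table: [∅, 673, 778, 996, 575, ∅, ∅]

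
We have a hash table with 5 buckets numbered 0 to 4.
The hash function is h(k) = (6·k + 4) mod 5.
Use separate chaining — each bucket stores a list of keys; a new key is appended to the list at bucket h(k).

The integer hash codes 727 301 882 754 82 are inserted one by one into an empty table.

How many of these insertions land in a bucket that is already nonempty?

727 -> bucket 1
301 -> bucket 0
882 -> bucket 1 (collision)
754 -> bucket 3
82 -> bucket 1 (collision)
Final buckets:
0: 301
1: 727 -> 882 -> 82
2: .
3: 754
4: .

2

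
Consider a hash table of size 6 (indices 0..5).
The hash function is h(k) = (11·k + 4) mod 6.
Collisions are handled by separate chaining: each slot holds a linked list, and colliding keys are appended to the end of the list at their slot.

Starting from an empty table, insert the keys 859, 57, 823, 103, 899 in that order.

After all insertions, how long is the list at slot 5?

Insert 859: h=3, bucket 3 empty → new chain.
Insert 57: h=1, bucket 1 empty → new chain.
Insert 823: h=3, bucket 3 nonempty → append to chain.
Insert 103: h=3, bucket 3 nonempty → append to chain.
Insert 899: h=5, bucket 5 empty → new chain.
Final buckets:
0: -
1: 57
2: -
3: 859 -> 823 -> 103
4: -
5: 899

1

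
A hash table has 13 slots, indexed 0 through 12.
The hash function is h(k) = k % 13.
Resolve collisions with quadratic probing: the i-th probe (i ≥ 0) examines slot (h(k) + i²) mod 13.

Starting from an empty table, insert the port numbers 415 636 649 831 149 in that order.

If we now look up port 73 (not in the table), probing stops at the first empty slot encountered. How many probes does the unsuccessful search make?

2

Insert 415: h=12, slot 12 empty => index 12.
Insert 636: h=12, slot 12 occupied => index 0.
Insert 649: h=12, slots 12,0 occupied => index 3.
Insert 831: h=12, slots 12,0,3 occupied => index 8.
Insert 149: h=6, slot 6 empty => index 6.
Table: [636, _, _, 649, _, _, 149, _, 831, _, _, _, 415]
Lookup 73: h=8, probe 8,9 → slot 9 empty, not found.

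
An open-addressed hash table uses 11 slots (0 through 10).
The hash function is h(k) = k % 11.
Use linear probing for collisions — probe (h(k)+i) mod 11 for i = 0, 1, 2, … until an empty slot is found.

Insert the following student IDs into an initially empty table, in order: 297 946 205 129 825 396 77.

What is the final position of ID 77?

297 hashes to 0; slot 0 is free -> place at 0.
946 hashes to 0; 0 taken -> place at 1.
205 hashes to 7; slot 7 is free -> place at 7.
129 hashes to 8; slot 8 is free -> place at 8.
825 hashes to 0; 0,1 taken -> place at 2.
396 hashes to 0; 0,1,2 taken -> place at 3.
77 hashes to 0; 0,1,2,3 taken -> place at 4.
Table: [297, 946, 825, 396, 77, _, _, 205, 129, _, _]

4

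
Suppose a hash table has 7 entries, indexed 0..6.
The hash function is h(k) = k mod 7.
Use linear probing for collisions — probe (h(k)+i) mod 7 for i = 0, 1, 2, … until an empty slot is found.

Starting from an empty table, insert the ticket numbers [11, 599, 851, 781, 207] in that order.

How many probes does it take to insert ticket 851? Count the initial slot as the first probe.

3

11: h=4 → slot 4
599: h=4, probe 4,5 → slot 5
851: h=4, probe 4,5,6 → slot 6
781: h=4, probe 4,5,6,0 → slot 0
207: h=4, probe 4,5,6,0,1 → slot 1
Table: [781, 207, —, —, 11, 599, 851]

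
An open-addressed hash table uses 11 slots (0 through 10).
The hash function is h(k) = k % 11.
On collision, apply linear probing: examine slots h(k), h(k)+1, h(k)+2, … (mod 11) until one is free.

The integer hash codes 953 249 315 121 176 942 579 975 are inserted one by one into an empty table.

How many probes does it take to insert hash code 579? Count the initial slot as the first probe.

953: h=7 => slot 7
249: h=7, probe 7,8 => slot 8
315: h=7, probe 7,8,9 => slot 9
121: h=0 => slot 0
176: h=0, probe 0,1 => slot 1
942: h=7, probe 7,8,9,10 => slot 10
579: h=7, probe 7,8,9,10,0,1,2 => slot 2
975: h=7, probe 7,8,9,10,0,1,2,3 => slot 3
Table: [121, 176, 579, 975, —, —, —, 953, 249, 315, 942]

7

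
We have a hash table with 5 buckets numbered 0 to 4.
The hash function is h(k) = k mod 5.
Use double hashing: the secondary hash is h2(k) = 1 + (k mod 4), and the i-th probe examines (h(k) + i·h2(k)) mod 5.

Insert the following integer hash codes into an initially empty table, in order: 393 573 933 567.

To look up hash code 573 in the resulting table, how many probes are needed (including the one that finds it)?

2

393 hashes to 3; slot 3 is free → place at 3.
573 hashes to 3, h2=2; 3 taken → place at 0.
933 hashes to 3, h2=2; 3,0 taken → place at 2.
567 hashes to 2, h2=4; 2 taken → place at 1.
Table: [573, 567, 933, 393, .]
Lookup 573: h=3, h2=2, probe 3,0 → found at 0.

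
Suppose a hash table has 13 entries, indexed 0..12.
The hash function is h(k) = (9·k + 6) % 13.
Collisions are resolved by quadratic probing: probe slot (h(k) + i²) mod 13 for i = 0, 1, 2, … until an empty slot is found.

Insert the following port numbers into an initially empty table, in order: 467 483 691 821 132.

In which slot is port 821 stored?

2

467 hashes to 10; slot 10 is free -> place at 10.
483 hashes to 11; slot 11 is free -> place at 11.
691 hashes to 11; 11 taken -> place at 12.
821 hashes to 11; 11,12 taken -> place at 2.
132 hashes to 11; 11,12,2 taken -> place at 7.
Table: [., ., 821, ., ., ., ., 132, ., ., 467, 483, 691]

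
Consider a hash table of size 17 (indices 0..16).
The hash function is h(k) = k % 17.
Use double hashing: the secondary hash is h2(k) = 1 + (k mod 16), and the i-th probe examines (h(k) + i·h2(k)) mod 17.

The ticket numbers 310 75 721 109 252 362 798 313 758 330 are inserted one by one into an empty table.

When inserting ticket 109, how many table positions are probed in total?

3

Insert 310: h=4, slot 4 empty -> index 4.
Insert 75: h=7, slot 7 empty -> index 7.
Insert 721: h=7, h2=2, slot 7 occupied -> index 9.
Insert 109: h=7, h2=14, slots 7,4 occupied -> index 1.
Insert 252: h=14, slot 14 empty -> index 14.
Insert 362: h=5, slot 5 empty -> index 5.
Insert 798: h=16, slot 16 empty -> index 16.
Insert 313: h=7, h2=10, slot 7 occupied -> index 0.
Insert 758: h=10, slot 10 empty -> index 10.
Insert 330: h=7, h2=11, slots 7,1 occupied -> index 12.
Table: [313, 109, ., ., 310, 362, ., 75, ., 721, 758, ., 330, ., 252, ., 798]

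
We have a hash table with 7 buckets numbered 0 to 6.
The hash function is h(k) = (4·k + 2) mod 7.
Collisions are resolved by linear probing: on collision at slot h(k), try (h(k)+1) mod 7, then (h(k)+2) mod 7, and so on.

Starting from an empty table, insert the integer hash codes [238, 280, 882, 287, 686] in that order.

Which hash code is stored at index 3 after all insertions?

238: h=2 → slot 2
280: h=2, probe 2,3 → slot 3
882: h=2, probe 2,3,4 → slot 4
287: h=2, probe 2,3,4,5 → slot 5
686: h=2, probe 2,3,4,5,6 → slot 6
Table: [_, _, 238, 280, 882, 287, 686]

280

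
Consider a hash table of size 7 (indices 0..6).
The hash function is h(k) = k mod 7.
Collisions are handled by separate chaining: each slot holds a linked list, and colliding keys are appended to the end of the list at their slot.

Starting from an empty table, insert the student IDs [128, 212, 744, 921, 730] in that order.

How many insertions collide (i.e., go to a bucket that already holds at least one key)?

Insert 128: h=2, bucket 2 empty → new chain.
Insert 212: h=2, bucket 2 nonempty → append to chain.
Insert 744: h=2, bucket 2 nonempty → append to chain.
Insert 921: h=4, bucket 4 empty → new chain.
Insert 730: h=2, bucket 2 nonempty → append to chain.
Final buckets:
0: ∅
1: ∅
2: 128 -> 212 -> 744 -> 730
3: ∅
4: 921
5: ∅
6: ∅

3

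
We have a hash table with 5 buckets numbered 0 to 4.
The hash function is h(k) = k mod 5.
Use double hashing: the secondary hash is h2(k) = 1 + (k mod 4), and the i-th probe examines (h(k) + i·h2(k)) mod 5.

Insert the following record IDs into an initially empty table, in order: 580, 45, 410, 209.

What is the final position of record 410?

580 hashes to 0; slot 0 is free => place at 0.
45 hashes to 0, h2=2; 0 taken => place at 2.
410 hashes to 0, h2=3; 0 taken => place at 3.
209 hashes to 4; slot 4 is free => place at 4.
Table: [580, ∅, 45, 410, 209]

3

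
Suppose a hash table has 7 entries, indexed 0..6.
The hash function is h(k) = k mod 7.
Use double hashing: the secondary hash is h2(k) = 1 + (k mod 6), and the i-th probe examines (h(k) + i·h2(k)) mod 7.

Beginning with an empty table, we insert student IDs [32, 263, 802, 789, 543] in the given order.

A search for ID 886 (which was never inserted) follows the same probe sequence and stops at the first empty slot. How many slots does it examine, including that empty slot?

32: h=4 => slot 4
263: h=4, h2=6, probe 4,3 => slot 3
802: h=4, h2=5, probe 4,2 => slot 2
789: h=5 => slot 5
543: h=4, h2=4, probe 4,1 => slot 1
Table: [_, 543, 802, 263, 32, 789, _]
Lookup 886: h=4, h2=5, probe 4,2,0 → slot 0 empty, not found.

3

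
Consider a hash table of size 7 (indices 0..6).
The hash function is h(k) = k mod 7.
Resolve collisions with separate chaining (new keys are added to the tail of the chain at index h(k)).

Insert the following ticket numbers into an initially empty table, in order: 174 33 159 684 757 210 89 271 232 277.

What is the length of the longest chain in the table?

5

174 → bucket 6
33 → bucket 5
159 → bucket 5 (collision)
684 → bucket 5 (collision)
757 → bucket 1
210 → bucket 0
89 → bucket 5 (collision)
271 → bucket 5 (collision)
232 → bucket 1 (collision)
277 → bucket 4
Final buckets:
0: 210
1: 757 -> 232
2: —
3: —
4: 277
5: 33 -> 159 -> 684 -> 89 -> 271
6: 174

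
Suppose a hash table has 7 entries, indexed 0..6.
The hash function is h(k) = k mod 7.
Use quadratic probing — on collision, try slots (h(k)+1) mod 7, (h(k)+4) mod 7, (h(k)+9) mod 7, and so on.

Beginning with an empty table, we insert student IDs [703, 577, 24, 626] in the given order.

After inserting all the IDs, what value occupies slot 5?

Insert 703: h=3, slot 3 empty -> index 3.
Insert 577: h=3, slot 3 occupied -> index 4.
Insert 24: h=3, slots 3,4 occupied -> index 0.
Insert 626: h=3, slots 3,4,0 occupied -> index 5.
Table: [24, -, -, 703, 577, 626, -]

626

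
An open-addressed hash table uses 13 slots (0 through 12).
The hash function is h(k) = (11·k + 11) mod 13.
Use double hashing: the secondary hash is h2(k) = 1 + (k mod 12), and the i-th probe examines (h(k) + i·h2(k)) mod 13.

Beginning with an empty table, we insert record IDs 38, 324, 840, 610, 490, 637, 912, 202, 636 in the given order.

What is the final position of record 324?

1

38 hashes to 0; slot 0 is free => place at 0.
324 hashes to 0, h2=1; 0 taken => place at 1.
840 hashes to 8; slot 8 is free => place at 8.
610 hashes to 0, h2=11; 0 taken => place at 11.
490 hashes to 6; slot 6 is free => place at 6.
637 hashes to 11, h2=2; 11,0 taken => place at 2.
912 hashes to 7; slot 7 is free => place at 7.
202 hashes to 10; slot 10 is free => place at 10.
636 hashes to 0, h2=1; 0,1,2 taken => place at 3.
Table: [38, 324, 637, 636, _, _, 490, 912, 840, _, 202, 610, _]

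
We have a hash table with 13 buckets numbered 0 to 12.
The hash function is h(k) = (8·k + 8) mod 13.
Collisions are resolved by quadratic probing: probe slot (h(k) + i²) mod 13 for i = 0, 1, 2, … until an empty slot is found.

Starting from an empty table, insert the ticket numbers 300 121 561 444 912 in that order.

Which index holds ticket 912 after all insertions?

300: h=3 -> slot 3
121: h=1 -> slot 1
561: h=11 -> slot 11
444: h=11, probe 11,12 -> slot 12
912: h=11, probe 11,12,2 -> slot 2
Table: [., 121, 912, 300, ., ., ., ., ., ., ., 561, 444]

2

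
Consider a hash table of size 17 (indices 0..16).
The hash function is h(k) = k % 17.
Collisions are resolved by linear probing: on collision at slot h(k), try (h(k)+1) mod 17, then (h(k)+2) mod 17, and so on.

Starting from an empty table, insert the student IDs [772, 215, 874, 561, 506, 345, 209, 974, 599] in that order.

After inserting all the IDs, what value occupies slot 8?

772 hashes to 7; slot 7 is free → place at 7.
215 hashes to 11; slot 11 is free → place at 11.
874 hashes to 7; 7 taken → place at 8.
561 hashes to 0; slot 0 is free → place at 0.
506 hashes to 13; slot 13 is free → place at 13.
345 hashes to 5; slot 5 is free → place at 5.
209 hashes to 5; 5 taken → place at 6.
974 hashes to 5; 5,6,7,8 taken → place at 9.
599 hashes to 4; slot 4 is free → place at 4.
Table: [561, ., ., ., 599, 345, 209, 772, 874, 974, ., 215, ., 506, ., ., .]

874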